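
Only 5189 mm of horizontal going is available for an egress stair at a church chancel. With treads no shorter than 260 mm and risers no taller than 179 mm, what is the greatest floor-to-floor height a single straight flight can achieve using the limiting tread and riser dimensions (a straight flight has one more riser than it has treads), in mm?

Treads that fit: ⌊5189 / 260⌋ = 19.
Risers = treads + 1 = 20.
Maximum height = 20 × 179 = 3580 mm.

3580 mm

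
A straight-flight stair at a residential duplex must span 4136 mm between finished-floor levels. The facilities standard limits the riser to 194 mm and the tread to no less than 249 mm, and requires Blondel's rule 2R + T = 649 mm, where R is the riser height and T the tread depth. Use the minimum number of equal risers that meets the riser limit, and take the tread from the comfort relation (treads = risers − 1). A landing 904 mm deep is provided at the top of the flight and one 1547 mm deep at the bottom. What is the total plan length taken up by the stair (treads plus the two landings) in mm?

At most 194 each: 4136/194 = 21.32, giving 22 risers.
Each riser is 4136/22 = 188 mm (≤ 194 mm).
T = 649 − 2·188 = 273 mm, which satisfies the 249 mm minimum.
22 risers give 21 treads; going = 21 × 273 = 5733 mm.
Enclosure = 5733 + 904 + 1547 = 8184 mm.

8184 mm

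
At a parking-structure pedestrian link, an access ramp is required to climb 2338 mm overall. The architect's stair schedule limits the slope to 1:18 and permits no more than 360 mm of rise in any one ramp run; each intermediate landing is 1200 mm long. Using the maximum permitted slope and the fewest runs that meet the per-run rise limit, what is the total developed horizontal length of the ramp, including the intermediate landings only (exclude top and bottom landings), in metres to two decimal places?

49.28 m

At most 360 each: 2338/360 = 6.49, giving 7 ramp runs. That means 6 intermediate landings.
Horizontal run for 2338 mm of rise at 1:18 is 2338 × 18 = 42084 mm.
6 intermediate landings contribute 6 × 1200 = 7200 mm.
Total developed length = 42084 + 7200 = 49284 mm.
= 49.28 m.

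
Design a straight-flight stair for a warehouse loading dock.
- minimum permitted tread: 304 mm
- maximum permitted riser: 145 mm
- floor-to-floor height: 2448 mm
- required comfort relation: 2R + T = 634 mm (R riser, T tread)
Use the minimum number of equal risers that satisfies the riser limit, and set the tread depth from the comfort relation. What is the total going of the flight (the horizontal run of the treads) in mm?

2448 / 145 = 16.88, so 17 risers are needed.
R = 2448 ÷ 17 = 144 mm.
Tread T = 634 − 2 × 144 = 346 mm (≥ 304 mm).
Treads = 17 − 1 = 16; going = 16 × 346 = 5536 mm.

5536 mm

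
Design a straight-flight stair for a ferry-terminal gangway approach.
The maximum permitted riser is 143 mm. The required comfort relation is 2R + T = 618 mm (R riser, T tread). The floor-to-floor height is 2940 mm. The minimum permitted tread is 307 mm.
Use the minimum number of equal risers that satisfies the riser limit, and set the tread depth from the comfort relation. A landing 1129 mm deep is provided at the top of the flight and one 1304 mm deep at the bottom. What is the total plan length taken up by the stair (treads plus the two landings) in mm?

9193 mm

2940 / 143 = 20.559 → round up to 21 risers.
R = 2940 ÷ 21 = 140 mm.
From 2R + T = 618: T = 618 − 280 = 338 mm.
21 risers give 20 treads; going = 20 × 338 = 6760 mm.
Add landings: 6760 + 1129 + 1304 = 9193 mm.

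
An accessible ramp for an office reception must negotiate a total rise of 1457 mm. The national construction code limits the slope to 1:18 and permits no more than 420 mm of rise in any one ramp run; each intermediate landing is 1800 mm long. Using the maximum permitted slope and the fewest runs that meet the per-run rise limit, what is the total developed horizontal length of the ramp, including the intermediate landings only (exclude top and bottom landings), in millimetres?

31626 mm

⌈1457/420⌉ = 4 ramp runs. That means 3 intermediate landings.
Horizontal run for 1457 mm of rise at 1:18 is 1457 × 18 = 26226 mm.
Intermediate landings: 3 × 1800 = 5400 mm.
Total developed length = 26226 + 5400 = 31626 mm.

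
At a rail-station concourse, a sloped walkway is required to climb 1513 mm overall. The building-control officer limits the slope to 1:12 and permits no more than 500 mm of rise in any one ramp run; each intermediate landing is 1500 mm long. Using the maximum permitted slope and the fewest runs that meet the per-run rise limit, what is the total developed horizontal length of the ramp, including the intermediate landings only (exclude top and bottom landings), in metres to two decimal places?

22.66 m

1513 / 500 = 3.03, so 4 ramp runs are needed. That means 3 intermediate landings.
Horizontal run for 1513 mm of rise at 1:12 is 1513 × 12 = 18156 mm.
3 intermediate landings contribute 3 × 1500 = 4500 mm.
Total developed length = 18156 + 4500 = 22656 mm.
= 22.66 m.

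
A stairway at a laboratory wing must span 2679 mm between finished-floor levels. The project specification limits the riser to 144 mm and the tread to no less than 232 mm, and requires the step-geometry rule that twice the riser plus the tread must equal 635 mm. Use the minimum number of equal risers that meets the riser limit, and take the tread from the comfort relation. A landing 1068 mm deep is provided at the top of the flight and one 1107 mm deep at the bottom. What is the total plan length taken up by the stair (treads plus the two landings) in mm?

2679 / 144 = 18.604 → round up to 19 risers.
Riser R = 2679 / 19 = 141 mm, within the 144 mm limit.
From 2R + T = 635: T = 635 − 282 = 353 mm.
Treads = 19 − 1 = 18; going = 18 × 353 = 6354 mm.
Add landings: 6354 + 1068 + 1107 = 8529 mm.

8529 mm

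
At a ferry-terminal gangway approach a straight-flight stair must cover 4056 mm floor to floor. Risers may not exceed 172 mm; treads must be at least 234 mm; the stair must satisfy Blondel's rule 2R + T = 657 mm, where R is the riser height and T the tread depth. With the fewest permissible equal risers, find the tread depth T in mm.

319 mm

4056 / 172 = 23.58, so 24 risers are needed.
Riser R = 4056 / 24 = 169 mm, within the 172 mm limit.
From 2R + T = 657: T = 657 − 338 = 319 mm.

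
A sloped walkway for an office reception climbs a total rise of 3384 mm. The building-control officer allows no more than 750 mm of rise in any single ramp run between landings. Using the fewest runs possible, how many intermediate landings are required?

At most 750 each: 3384/750 = 4.51, giving 5 ramp runs.
5 runs are separated by 4 intermediate landings.

4 intermediate landings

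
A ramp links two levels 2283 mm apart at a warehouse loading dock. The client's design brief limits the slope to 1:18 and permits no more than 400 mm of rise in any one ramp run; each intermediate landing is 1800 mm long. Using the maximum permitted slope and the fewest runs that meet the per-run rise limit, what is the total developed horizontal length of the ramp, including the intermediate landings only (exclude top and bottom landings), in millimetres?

50094 mm

2283 / 400 = 5.71, so 6 ramp runs are needed. That means 5 intermediate landings.
Ramp run (horizontal) at 1:18: 2283 × 18 = 41094 mm.
5 intermediate landings contribute 5 × 1800 = 9000 mm.
Developed length = 41094 + 9000 = 50094 mm.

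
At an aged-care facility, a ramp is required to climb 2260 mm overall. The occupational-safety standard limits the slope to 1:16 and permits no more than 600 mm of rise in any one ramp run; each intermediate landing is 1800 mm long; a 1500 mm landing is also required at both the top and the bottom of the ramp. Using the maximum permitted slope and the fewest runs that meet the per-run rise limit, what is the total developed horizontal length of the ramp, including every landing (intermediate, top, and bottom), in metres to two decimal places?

2260 / 600 = 3.767 → round up to 4 ramp runs. That means 3 intermediate landings.
Ramp run (horizontal) at 1:16: 2260 × 16 = 36160 mm.
3 intermediate landings contribute 3 × 1800 = 5400 mm.
Top and bottom landings: 2 × 1500 = 3000 mm.
Total = 36160 + 5400 + 3000 = 44560 mm.
= 44.56 m.

44.56 m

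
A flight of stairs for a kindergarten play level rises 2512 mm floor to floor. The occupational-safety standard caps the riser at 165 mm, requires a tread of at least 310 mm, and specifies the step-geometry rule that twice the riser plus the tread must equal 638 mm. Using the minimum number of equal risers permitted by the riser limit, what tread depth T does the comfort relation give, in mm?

324 mm

At most 165 each: 2512/165 = 15.22, giving 16 risers.
Riser R = 2512 / 16 = 157 mm, within the 165 mm limit.
From 2R + T = 638: T = 638 − 314 = 324 mm.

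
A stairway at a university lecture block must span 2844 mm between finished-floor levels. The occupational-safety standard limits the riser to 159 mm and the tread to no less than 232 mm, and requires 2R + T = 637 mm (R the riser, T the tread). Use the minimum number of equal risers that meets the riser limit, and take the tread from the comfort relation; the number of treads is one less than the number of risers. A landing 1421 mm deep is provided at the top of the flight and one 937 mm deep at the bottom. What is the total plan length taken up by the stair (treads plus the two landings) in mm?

7815 mm

2844 / 159 = 17.887 → round up to 18 risers.
Each riser is 2844/18 = 158 mm (≤ 159 mm).
From 2R + T = 637: T = 637 − 316 = 321 mm.
18 risers give 17 treads; going = 17 × 321 = 5457 mm.
Enclosure = 5457 + 1421 + 937 = 7815 mm.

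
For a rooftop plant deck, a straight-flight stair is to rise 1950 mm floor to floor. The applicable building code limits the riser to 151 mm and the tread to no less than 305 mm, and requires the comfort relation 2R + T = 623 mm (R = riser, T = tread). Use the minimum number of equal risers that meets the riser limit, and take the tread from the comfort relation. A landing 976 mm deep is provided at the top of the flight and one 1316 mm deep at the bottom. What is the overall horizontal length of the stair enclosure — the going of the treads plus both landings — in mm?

6168 mm

⌈1950/151⌉ = 13 risers.
Each riser is 1950/13 = 150 mm (≤ 151 mm).
Tread T = 623 − 2 × 150 = 323 mm (≥ 305 mm).
Going = (13 − 1) × 323 = 3876 mm.
Enclosure = 3876 + 976 + 1316 = 6168 mm.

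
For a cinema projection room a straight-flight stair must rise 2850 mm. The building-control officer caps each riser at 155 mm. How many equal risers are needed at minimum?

2850 / 155 = 18.387 → round up to 19 risers.

19 risers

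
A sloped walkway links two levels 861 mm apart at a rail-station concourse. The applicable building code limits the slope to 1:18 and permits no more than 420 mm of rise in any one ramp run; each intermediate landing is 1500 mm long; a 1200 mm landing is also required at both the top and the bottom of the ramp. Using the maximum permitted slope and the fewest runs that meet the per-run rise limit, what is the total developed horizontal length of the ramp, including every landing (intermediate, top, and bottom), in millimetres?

20898 mm

861 / 420 = 2.050 → round up to 3 ramp runs. That means 2 intermediate landings.
Horizontal run for 861 mm of rise at 1:18 is 861 × 18 = 15498 mm.
Intermediate landings: 2 × 1500 = 3000 mm.
Top and bottom landings: 2 × 1200 = 2400 mm.
Total = 15498 + 3000 + 2400 = 20898 mm.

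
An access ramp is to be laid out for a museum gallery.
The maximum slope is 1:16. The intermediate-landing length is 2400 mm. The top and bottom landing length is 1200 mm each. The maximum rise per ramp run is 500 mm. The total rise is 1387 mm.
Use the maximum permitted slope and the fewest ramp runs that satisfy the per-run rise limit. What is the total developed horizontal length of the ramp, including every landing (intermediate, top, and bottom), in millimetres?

⌈1387/500⌉ = 3 ramp runs. That means 2 intermediate landings.
Ramp run (horizontal) at 1:16: 1387 × 16 = 22192 mm.
Intermediate landings: 2 × 2400 = 4800 mm.
Top and bottom landings: 2 × 1200 = 2400 mm.
Total = 22192 + 4800 + 2400 = 29392 mm.

29392 mm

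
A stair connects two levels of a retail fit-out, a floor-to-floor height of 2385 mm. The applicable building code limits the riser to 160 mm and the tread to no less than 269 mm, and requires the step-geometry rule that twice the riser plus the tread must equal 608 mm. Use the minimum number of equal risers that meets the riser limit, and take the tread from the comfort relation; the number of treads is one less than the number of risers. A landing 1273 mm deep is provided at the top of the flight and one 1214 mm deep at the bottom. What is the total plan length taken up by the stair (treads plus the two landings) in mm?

2385 / 160 = 14.91, so 15 risers are needed.
R = 2385 ÷ 15 = 159 mm.
T = 608 − 2·159 = 290 mm, which satisfies the 269 mm minimum.
15 risers give 14 treads; going = 14 × 290 = 4060 mm.
Add landings: 4060 + 1273 + 1214 = 6547 mm.

6547 mm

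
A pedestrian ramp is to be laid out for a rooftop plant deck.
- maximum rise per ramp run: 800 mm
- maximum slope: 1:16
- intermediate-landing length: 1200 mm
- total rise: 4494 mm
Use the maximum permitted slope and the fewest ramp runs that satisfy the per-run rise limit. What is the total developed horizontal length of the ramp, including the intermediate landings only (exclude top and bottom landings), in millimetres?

⌈4494/800⌉ = 6 ramp runs. That means 5 intermediate landings.
Horizontal run for 4494 mm of rise at 1:16 is 4494 × 16 = 71904 mm.
Intermediate landings: 5 × 1200 = 6000 mm.
Developed length = 71904 + 6000 = 77904 mm.

77904 mm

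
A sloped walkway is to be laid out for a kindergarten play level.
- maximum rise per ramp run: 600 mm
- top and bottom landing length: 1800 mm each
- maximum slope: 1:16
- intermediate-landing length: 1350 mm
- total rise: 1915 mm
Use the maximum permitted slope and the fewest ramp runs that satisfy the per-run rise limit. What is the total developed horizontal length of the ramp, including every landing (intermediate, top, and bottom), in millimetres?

1915 / 600 = 3.19, so 4 ramp runs are needed. That means 3 intermediate landings.
Ramp run (horizontal) at 1:16: 1915 × 16 = 30640 mm.
Intermediate landings: 3 × 1350 = 4050 mm.
Top and bottom landings: 2 × 1800 = 3600 mm.
Total = 30640 + 4050 + 3600 = 38290 mm.

38290 mm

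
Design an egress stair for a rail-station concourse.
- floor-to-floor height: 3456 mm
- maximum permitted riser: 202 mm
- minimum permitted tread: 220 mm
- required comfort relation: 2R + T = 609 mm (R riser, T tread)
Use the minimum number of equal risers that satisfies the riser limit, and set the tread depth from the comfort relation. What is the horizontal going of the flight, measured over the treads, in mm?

3825 mm

3456 / 202 = 17.11, so 18 risers are needed.
R = 3456 ÷ 18 = 192 mm.
T = 609 − 2·192 = 225 mm, which satisfies the 220 mm minimum.
Going = (18 − 1) × 225 = 3825 mm.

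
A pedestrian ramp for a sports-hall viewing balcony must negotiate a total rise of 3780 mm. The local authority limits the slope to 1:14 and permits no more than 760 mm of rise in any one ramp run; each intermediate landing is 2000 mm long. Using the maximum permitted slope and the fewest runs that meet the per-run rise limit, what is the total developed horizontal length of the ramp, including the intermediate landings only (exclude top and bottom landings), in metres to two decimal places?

3780 / 760 = 4.974 → round up to 5 ramp runs. That means 4 intermediate landings.
Horizontal run for 3780 mm of rise at 1:14 is 3780 × 14 = 52920 mm.
4 intermediate landings contribute 4 × 2000 = 8000 mm.
Total developed length = 52920 + 8000 = 60920 mm.
= 60.92 m.

60.92 m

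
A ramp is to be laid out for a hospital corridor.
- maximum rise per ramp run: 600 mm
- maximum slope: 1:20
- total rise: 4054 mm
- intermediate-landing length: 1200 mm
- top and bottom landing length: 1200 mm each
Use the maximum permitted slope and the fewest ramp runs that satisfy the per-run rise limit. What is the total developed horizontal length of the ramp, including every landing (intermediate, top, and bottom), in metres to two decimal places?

90.68 m

⌈4054/600⌉ = 7 ramp runs. That means 6 intermediate landings.
Ramp run (horizontal) at 1:20: 4054 × 20 = 81080 mm.
Intermediate landings: 6 × 1200 = 7200 mm.
Top and bottom landings: 2 × 1200 = 2400 mm.
Total = 81080 + 7200 + 2400 = 90680 mm.
= 90.68 m.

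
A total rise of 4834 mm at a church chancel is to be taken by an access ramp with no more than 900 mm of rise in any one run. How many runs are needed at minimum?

6 runs

⌈4834/900⌉ = 6 ramp runs.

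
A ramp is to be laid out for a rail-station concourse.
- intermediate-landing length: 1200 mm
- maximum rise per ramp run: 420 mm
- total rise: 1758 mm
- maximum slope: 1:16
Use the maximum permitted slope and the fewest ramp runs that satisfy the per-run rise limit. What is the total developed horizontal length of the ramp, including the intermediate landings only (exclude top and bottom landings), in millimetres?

1758 / 420 = 4.186 → round up to 5 ramp runs. That means 4 intermediate landings.
Ramp run (horizontal) at 1:16: 1758 × 16 = 28128 mm.
4 intermediate landings contribute 4 × 1200 = 4800 mm.
Developed length = 28128 + 4800 = 32928 mm.

32928 mm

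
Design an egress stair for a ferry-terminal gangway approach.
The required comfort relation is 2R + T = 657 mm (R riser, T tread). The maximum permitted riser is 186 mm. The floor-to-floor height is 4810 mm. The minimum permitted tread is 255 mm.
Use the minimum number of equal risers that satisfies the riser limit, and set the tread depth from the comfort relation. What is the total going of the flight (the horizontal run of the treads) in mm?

7175 mm

4810 / 186 = 25.86, so 26 risers are needed.
Riser R = 4810 / 26 = 185 mm, within the 186 mm limit.
Tread T = 657 − 2 × 185 = 287 mm (≥ 255 mm).
26 risers give 25 treads; going = 25 × 287 = 7175 mm.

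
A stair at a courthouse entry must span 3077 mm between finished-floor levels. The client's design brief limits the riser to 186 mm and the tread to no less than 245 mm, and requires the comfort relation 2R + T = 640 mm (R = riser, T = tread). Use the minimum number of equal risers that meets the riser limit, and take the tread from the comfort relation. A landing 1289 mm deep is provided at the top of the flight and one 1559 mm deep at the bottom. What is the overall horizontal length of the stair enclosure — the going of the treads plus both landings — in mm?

7296 mm

3077 / 186 = 16.54, so 17 risers are needed.
Each riser is 3077/17 = 181 mm (≤ 186 mm).
T = 640 − 2·181 = 278 mm, which satisfies the 245 mm minimum.
17 risers give 16 treads; going = 16 × 278 = 4448 mm.
Enclosure = 4448 + 1289 + 1559 = 7296 mm.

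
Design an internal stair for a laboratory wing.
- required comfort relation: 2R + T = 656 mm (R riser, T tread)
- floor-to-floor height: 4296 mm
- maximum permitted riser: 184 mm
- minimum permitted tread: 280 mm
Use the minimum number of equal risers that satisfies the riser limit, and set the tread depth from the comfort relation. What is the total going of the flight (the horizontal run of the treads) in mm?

6854 mm

At most 184 each: 4296/184 = 23.35, giving 24 risers.
Riser R = 4296 / 24 = 179 mm, within the 184 mm limit.
From 2R + T = 656: T = 656 − 358 = 298 mm.
Treads = 24 − 1 = 23; going = 23 × 298 = 6854 mm.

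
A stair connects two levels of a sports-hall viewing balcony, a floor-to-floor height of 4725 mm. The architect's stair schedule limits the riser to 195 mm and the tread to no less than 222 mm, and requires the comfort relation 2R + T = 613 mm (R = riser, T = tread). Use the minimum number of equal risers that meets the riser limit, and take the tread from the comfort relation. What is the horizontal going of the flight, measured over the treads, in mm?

At most 195 each: 4725/195 = 24.23, giving 25 risers.
Each riser is 4725/25 = 189 mm (≤ 195 mm).
From 2R + T = 613: T = 613 − 378 = 235 mm.
25 risers give 24 treads; going = 24 × 235 = 5640 mm.

5640 mm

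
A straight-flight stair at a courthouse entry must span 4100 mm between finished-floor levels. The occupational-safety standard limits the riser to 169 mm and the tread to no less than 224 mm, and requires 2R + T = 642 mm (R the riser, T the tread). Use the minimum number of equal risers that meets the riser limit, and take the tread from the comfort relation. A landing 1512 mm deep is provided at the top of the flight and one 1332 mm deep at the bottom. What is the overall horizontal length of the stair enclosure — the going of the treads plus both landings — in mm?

4100 / 169 = 24.26, so 25 risers are needed.
Each riser is 4100/25 = 164 mm (≤ 169 mm).
T = 642 − 2·164 = 314 mm, which satisfies the 224 mm minimum.
25 risers give 24 treads; going = 24 × 314 = 7536 mm.
Enclosure = 7536 + 1512 + 1332 = 10380 mm.

10380 mm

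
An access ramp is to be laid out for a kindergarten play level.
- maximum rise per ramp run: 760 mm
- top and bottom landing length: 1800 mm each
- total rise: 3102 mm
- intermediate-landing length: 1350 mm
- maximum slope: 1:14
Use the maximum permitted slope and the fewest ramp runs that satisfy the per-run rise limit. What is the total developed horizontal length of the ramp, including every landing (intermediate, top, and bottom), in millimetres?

52428 mm

At most 760 each: 3102/760 = 4.08, giving 5 ramp runs. That means 4 intermediate landings.
Horizontal run for 3102 mm of rise at 1:14 is 3102 × 14 = 43428 mm.
4 intermediate landings contribute 4 × 1350 = 5400 mm.
Top and bottom landings: 2 × 1800 = 3600 mm.
Total = 43428 + 5400 + 3600 = 52428 mm.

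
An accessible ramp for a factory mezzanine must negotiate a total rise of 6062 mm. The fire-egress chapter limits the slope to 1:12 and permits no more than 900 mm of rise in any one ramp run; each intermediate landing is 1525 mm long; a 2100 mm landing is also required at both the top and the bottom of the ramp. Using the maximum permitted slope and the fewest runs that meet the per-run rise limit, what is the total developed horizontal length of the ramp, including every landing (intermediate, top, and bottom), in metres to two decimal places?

6062 / 900 = 6.74, so 7 ramp runs are needed. That means 6 intermediate landings.
Ramp run (horizontal) at 1:12: 6062 × 12 = 72744 mm.
6 intermediate landings contribute 6 × 1525 = 9150 mm.
Top and bottom landings: 2 × 2100 = 4200 mm.
Total = 72744 + 9150 + 4200 = 86094 mm.
= 86.09 m.

86.09 m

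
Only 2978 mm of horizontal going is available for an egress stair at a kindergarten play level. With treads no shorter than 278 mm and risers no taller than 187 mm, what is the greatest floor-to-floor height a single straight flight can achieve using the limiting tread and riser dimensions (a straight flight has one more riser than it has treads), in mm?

Treads that fit: ⌊2978 / 278⌋ = 10.
Risers = treads + 1 = 11.
Maximum height = 11 × 187 = 2057 mm.

2057 mm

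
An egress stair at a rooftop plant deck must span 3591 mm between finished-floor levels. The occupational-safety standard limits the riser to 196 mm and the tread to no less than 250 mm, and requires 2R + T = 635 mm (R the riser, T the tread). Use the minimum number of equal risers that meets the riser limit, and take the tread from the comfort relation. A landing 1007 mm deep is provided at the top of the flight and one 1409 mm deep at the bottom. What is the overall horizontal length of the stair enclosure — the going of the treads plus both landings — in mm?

7042 mm

3591 / 196 = 18.321 → round up to 19 risers.
Riser R = 3591 / 19 = 189 mm, within the 196 mm limit.
Tread T = 635 − 2 × 189 = 257 mm (≥ 250 mm).
Going = (19 − 1) × 257 = 4626 mm.
Enclosure = 4626 + 1007 + 1409 = 7042 mm.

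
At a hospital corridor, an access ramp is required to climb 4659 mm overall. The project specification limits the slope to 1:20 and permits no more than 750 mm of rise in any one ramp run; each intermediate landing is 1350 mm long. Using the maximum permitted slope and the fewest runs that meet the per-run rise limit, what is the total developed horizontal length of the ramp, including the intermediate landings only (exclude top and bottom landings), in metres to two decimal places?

101.28 m

4659 / 750 = 6.212 → round up to 7 ramp runs. That means 6 intermediate landings.
Ramp run (horizontal) at 1:20: 4659 × 20 = 93180 mm.
6 intermediate landings contribute 6 × 1350 = 8100 mm.
Developed length = 93180 + 8100 = 101280 mm.
= 101.28 m.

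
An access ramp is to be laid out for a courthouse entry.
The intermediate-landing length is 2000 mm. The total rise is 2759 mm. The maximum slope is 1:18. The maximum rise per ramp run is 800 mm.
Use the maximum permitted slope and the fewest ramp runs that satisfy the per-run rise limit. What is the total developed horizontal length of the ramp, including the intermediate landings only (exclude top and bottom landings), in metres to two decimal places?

55.66 m

⌈2759/800⌉ = 4 ramp runs. That means 3 intermediate landings.
Ramp run (horizontal) at 1:18: 2759 × 18 = 49662 mm.
Intermediate landings: 3 × 2000 = 6000 mm.
Total developed length = 49662 + 6000 = 55662 mm.
= 55.66 m.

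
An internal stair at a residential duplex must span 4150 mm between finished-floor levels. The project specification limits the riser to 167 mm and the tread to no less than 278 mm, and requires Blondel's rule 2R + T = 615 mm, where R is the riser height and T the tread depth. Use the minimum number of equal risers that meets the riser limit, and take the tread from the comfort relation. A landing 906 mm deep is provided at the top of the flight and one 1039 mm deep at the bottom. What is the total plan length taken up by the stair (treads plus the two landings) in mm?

4150 / 167 = 24.850 → round up to 25 risers.
R = 4150 ÷ 25 = 166 mm.
T = 615 − 2·166 = 283 mm, which satisfies the 278 mm minimum.
25 risers give 24 treads; going = 24 × 283 = 6792 mm.
Add landings: 6792 + 906 + 1039 = 8737 mm.

8737 mm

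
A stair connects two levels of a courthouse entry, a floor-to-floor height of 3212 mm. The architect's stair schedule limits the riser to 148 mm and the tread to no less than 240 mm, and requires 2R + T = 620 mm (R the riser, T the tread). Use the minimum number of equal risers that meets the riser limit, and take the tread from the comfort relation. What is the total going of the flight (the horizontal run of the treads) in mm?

At most 148 each: 3212/148 = 21.70, giving 22 risers.
R = 3212 ÷ 22 = 146 mm.
T = 620 − 2·146 = 328 mm, which satisfies the 240 mm minimum.
22 risers give 21 treads; going = 21 × 328 = 6888 mm.

6888 mm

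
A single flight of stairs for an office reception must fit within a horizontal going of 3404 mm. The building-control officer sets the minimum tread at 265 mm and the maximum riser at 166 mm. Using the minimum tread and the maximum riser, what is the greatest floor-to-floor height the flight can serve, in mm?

2158 mm

3404 / 265 = 12.85, so 12 treads fit.
Risers = treads + 1 = 13.
Maximum height = 13 × 166 = 2158 mm.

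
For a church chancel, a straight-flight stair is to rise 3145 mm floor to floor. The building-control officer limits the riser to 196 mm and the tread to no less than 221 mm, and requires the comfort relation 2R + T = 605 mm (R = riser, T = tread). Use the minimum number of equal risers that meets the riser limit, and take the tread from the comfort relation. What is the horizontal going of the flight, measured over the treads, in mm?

3760 mm

3145 / 196 = 16.05, so 17 risers are needed.
R = 3145 ÷ 17 = 185 mm.
From 2R + T = 605: T = 605 − 370 = 235 mm.
Going = (17 − 1) × 235 = 3760 mm.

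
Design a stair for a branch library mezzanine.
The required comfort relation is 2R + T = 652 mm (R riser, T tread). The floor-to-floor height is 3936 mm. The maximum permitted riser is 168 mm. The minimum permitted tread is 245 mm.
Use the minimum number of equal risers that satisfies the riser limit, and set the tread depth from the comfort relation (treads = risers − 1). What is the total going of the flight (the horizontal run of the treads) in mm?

At most 168 each: 3936/168 = 23.43, giving 24 risers.
Each riser is 3936/24 = 164 mm (≤ 168 mm).
Tread T = 652 − 2 × 164 = 324 mm (≥ 245 mm).
24 risers give 23 treads; going = 23 × 324 = 7452 mm.

7452 mm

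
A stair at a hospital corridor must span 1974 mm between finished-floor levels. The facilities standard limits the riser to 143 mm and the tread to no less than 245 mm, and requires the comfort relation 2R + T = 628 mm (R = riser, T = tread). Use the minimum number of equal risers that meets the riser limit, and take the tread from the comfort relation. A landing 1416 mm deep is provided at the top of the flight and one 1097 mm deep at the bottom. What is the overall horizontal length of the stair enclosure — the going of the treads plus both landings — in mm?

1974 / 143 = 13.80, so 14 risers are needed.
R = 1974 ÷ 14 = 141 mm.
From 2R + T = 628: T = 628 − 282 = 346 mm.
Going = (14 − 1) × 346 = 4498 mm.
Enclosure = 4498 + 1416 + 1097 = 7011 mm.

7011 mm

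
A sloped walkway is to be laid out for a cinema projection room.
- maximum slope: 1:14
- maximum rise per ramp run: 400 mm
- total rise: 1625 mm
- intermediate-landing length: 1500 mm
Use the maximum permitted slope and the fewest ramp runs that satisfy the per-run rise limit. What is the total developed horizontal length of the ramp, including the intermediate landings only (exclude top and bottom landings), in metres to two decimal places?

28.75 m

At most 400 each: 1625/400 = 4.06, giving 5 ramp runs. That means 4 intermediate landings.
Horizontal run for 1625 mm of rise at 1:14 is 1625 × 14 = 22750 mm.
Intermediate landings: 4 × 1500 = 6000 mm.
Developed length = 22750 + 6000 = 28750 mm.
= 28.75 m.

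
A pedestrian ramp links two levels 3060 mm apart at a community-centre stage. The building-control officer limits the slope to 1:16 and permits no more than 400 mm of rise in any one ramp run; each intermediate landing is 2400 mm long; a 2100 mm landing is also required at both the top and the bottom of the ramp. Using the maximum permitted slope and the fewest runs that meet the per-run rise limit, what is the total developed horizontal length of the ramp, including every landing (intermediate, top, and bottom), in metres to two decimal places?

69.96 m

At most 400 each: 3060/400 = 7.65, giving 8 ramp runs. That means 7 intermediate landings.
Horizontal run for 3060 mm of rise at 1:16 is 3060 × 16 = 48960 mm.
7 intermediate landings contribute 7 × 2400 = 16800 mm.
Top and bottom landings: 2 × 2100 = 4200 mm.
Total = 48960 + 16800 + 4200 = 69960 mm.
= 69.96 m.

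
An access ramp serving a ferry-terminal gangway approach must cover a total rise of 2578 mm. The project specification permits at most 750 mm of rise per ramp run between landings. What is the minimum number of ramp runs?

2578 / 750 = 3.44, so 4 ramp runs are needed.

4 runs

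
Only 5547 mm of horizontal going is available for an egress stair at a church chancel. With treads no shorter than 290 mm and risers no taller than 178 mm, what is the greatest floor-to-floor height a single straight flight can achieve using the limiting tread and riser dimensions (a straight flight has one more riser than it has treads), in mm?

3560 mm

Treads that fit: ⌊5547 / 290⌋ = 19.
Risers = treads + 1 = 20.
Maximum height = 20 × 178 = 3560 mm.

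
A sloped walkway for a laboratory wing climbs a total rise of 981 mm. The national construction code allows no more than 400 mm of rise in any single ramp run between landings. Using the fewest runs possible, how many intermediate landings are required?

2 intermediate landings

981 / 400 = 2.453 → round up to 3 ramp runs.
3 runs are separated by 2 intermediate landings.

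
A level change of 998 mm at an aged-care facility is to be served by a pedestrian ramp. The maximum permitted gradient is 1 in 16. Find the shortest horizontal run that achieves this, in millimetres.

At 1:16 the run is 16 × 998 = 15968 mm.

15968 mm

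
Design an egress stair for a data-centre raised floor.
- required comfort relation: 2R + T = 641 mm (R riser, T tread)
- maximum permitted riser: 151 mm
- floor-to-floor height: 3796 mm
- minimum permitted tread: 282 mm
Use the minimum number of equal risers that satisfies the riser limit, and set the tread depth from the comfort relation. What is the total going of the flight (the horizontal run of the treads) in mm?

At most 151 each: 3796/151 = 25.14, giving 26 risers.
Each riser is 3796/26 = 146 mm (≤ 151 mm).
From 2R + T = 641: T = 641 − 292 = 349 mm.
Treads = 26 − 1 = 25; going = 25 × 349 = 8725 mm.

8725 mm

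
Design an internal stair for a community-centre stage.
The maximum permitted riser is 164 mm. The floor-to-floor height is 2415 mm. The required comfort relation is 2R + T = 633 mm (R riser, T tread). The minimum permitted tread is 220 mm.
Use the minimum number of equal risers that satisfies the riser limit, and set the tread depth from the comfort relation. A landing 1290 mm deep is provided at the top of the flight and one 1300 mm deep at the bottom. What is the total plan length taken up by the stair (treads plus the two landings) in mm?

6944 mm

2415 / 164 = 14.73, so 15 risers are needed.
Riser R = 2415 / 15 = 161 mm, within the 164 mm limit.
T = 633 − 2·161 = 311 mm, which satisfies the 220 mm minimum.
Treads = 15 − 1 = 14; going = 14 × 311 = 4354 mm.
Enclosure = 4354 + 1290 + 1300 = 6944 mm.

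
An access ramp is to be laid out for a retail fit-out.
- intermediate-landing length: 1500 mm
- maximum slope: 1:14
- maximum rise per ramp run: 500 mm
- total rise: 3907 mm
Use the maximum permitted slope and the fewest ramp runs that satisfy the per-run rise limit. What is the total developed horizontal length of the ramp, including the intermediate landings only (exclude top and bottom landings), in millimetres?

65198 mm

3907 / 500 = 7.81, so 8 ramp runs are needed. That means 7 intermediate landings.
Horizontal run for 3907 mm of rise at 1:14 is 3907 × 14 = 54698 mm.
7 intermediate landings contribute 7 × 1500 = 10500 mm.
Total developed length = 54698 + 10500 = 65198 mm.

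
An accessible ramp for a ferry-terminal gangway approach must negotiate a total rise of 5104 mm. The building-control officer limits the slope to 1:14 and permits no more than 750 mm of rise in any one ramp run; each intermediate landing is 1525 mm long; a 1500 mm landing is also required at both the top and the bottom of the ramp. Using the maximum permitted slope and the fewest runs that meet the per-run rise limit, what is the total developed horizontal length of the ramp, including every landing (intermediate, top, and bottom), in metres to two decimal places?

83.61 m

5104 / 750 = 6.81, so 7 ramp runs are needed. That means 6 intermediate landings.
Horizontal run for 5104 mm of rise at 1:14 is 5104 × 14 = 71456 mm.
Intermediate landings: 6 × 1525 = 9150 mm.
Top and bottom landings: 2 × 1500 = 3000 mm.
Total = 71456 + 9150 + 3000 = 83606 mm.
= 83.61 m.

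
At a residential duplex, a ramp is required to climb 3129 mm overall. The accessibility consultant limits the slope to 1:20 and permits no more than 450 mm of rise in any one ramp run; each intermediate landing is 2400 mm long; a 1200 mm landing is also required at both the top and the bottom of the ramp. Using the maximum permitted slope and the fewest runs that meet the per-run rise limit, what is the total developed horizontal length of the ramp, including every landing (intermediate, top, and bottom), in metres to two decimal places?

⌈3129/450⌉ = 7 ramp runs. That means 6 intermediate landings.
Ramp run (horizontal) at 1:20: 3129 × 20 = 62580 mm.
Intermediate landings: 6 × 2400 = 14400 mm.
Top and bottom landings: 2 × 1200 = 2400 mm.
Total = 62580 + 14400 + 2400 = 79380 mm.
= 79.38 m.

79.38 m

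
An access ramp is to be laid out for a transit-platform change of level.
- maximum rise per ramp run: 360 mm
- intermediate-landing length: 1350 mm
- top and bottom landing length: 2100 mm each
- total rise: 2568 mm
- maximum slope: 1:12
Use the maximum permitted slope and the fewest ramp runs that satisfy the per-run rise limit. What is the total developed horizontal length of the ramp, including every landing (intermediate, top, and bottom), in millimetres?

2568 / 360 = 7.133 → round up to 8 ramp runs. That means 7 intermediate landings.
Ramp run (horizontal) at 1:12: 2568 × 12 = 30816 mm.
7 intermediate landings contribute 7 × 1350 = 9450 mm.
Top and bottom landings: 2 × 2100 = 4200 mm.
Total = 30816 + 9450 + 4200 = 44466 mm.

44466 mm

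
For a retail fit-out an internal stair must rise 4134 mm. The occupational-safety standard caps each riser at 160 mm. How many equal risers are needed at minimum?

26 risers

4134 / 160 = 25.837 → round up to 26 risers.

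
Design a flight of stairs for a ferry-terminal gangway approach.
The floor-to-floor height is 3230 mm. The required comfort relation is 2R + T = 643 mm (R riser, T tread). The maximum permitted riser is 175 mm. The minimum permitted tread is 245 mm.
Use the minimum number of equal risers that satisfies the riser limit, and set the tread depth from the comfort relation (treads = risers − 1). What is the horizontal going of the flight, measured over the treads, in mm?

3230 / 175 = 18.457 → round up to 19 risers.
R = 3230 ÷ 19 = 170 mm.
Tread T = 643 − 2 × 170 = 303 mm (≥ 245 mm).
19 risers give 18 treads; going = 18 × 303 = 5454 mm.

5454 mm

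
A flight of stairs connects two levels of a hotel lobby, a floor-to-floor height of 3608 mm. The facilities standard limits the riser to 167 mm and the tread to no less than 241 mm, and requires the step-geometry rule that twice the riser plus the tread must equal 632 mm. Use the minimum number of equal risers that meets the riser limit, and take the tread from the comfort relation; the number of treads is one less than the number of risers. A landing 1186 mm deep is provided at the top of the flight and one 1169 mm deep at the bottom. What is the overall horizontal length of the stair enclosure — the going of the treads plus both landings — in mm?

8739 mm

At most 167 each: 3608/167 = 21.60, giving 22 risers.
Each riser is 3608/22 = 164 mm (≤ 167 mm).
From 2R + T = 632: T = 632 − 328 = 304 mm.
Going = (22 − 1) × 304 = 6384 mm.
Add landings: 6384 + 1186 + 1169 = 8739 mm.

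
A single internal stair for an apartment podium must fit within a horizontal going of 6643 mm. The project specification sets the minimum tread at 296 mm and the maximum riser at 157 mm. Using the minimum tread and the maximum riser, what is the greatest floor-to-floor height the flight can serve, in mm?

Treads that fit: ⌊6643 / 296⌋ = 22.
Risers = treads + 1 = 23.
Maximum height = 23 × 157 = 3611 mm.

3611 mm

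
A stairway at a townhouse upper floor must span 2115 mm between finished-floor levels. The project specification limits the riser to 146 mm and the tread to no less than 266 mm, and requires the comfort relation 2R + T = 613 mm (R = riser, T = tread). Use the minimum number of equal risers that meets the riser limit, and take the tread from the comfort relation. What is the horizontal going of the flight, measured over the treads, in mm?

⌈2115/146⌉ = 15 risers.
Riser R = 2115 / 15 = 141 mm, within the 146 mm limit.
From 2R + T = 613: T = 613 − 282 = 331 mm.
Treads = 15 − 1 = 14; going = 14 × 331 = 4634 mm.

4634 mm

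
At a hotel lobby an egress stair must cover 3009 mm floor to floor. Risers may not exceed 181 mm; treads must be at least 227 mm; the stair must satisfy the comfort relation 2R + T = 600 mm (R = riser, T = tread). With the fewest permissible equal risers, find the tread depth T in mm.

3009 / 181 = 16.624 → round up to 17 risers.
Riser R = 3009 / 17 = 177 mm, within the 181 mm limit.
Tread T = 600 − 2 × 177 = 246 mm (≥ 227 mm).

246 mm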